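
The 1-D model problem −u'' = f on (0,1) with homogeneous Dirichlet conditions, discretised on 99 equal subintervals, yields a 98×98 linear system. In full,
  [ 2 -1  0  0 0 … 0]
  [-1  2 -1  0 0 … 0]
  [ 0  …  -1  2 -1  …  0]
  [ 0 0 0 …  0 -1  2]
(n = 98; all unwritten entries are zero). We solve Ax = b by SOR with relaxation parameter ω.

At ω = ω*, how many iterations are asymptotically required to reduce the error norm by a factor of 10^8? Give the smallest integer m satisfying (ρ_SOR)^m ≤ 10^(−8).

[ρ_J] n=98: ρ(B_J) = cos(π/(n+1)) = cos(π/99) = 0.9994965.
√(1−ρ_J²) simplifies to sin(π/99) = 0.0317279.
Young: ω* = 2/(1+√(1−ρ_J²)) = 2/(1+0.0317279) = 2/1.0317279 = 1.9384956.
[ρ_SOR] ω* − 1 = 0.9384956.
Need (0.9384956)^m ≤ 10^(−8): m ≥ 8·ln10/|ln 0.9384956| = 18.4207/0.0634771 = 290.194 ⇒ m = 291.

m = 291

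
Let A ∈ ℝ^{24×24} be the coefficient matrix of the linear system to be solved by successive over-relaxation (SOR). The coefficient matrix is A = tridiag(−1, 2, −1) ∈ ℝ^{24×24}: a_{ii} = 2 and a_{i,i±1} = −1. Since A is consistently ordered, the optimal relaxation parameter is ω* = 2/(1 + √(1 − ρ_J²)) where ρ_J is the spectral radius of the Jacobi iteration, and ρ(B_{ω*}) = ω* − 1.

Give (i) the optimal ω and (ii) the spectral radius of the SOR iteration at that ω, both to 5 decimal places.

[ρ_J] n=24: ρ(B_J) = cos(π/(n+1)) = cos(π/25) = 0.99211.
√(1−ρ_J²) = |sin(π/25)| = 0.125333
Then 2/(1+√(1−ρ_J²)) = 2/(1+0.125333); ω* = 2/1.125333 = 1.77725.
ρ(B_{ω*}) = ω*−1 = 0.77725

ω* = 1.77725, ρ_SOR = 0.77725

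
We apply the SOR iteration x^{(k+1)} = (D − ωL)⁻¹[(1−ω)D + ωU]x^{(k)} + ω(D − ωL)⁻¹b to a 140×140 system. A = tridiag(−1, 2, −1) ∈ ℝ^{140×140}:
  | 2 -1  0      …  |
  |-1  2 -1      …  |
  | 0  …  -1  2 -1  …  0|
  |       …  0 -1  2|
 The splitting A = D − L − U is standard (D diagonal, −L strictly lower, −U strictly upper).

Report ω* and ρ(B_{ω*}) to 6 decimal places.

ω* = 1.956413, ρ_SOR = 0.956413

With n=140, ρ(Jacobi) = cos(π/141) = 0.999752.
root = sin(π/141) = 0.0222790  (since 1−cos² = sin²).
ω* = 2 / (1 + 0.0222790) = 2 / 1.0222790 ≈ 1.956413.
ρ_SOR = ω* − 1 = 1.956413 − 1 = 0.956413.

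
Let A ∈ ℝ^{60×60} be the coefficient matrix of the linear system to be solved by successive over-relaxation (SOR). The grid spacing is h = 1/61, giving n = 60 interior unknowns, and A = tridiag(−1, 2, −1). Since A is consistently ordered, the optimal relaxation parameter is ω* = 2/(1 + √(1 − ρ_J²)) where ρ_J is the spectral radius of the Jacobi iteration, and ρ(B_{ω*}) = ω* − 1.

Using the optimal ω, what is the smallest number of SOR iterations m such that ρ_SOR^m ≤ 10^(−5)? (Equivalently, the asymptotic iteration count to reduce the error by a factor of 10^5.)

n=60: λ(B_J) = 1 − λ(A)/2 = cos(kπ/61); k=1 gives ρ_J = 0.9986741.
1 − cos²(π/61) = sin²(π/61) ⇒ √(1−ρ_J²) = sin(π/61) = 0.0514788.
[ω*] 2 ÷ (1 + 0.0514788) = 2 ÷ 1.0514788 = 1.9020830.
Hence ρ(B_{ω*}) = 1.9020830 − 1 = 0.9020830.
5·ln10 = 11.5129; −ln(0.9020830) = 0.103049; m = ⌈11.5129/0.103049⌉ = ⌈111.723⌉ = 112.

m = 112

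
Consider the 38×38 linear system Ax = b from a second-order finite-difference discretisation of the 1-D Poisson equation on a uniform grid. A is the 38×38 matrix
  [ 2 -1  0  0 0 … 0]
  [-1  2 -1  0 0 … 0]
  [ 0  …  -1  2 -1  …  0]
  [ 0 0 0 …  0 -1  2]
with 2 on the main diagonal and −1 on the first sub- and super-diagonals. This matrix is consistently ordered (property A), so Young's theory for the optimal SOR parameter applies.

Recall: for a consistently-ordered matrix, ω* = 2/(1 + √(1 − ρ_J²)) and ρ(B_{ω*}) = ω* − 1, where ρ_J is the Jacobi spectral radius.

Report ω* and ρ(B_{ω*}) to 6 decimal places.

ω* = 1.851052, ρ_SOR = 0.851052

spectrum of D⁻¹(L+U) = {cos(kπ/39) : 1≤k≤38}; ρ_J = cos(π/39) = 0.996757.
root = sin(π/39) = 0.0804666  (since 1−cos² = sin²).
ω* = 2/(1+0.0804666) = 1.851052
and ρ(B_{ω*}) = 1.851052 − 1 = 0.851052.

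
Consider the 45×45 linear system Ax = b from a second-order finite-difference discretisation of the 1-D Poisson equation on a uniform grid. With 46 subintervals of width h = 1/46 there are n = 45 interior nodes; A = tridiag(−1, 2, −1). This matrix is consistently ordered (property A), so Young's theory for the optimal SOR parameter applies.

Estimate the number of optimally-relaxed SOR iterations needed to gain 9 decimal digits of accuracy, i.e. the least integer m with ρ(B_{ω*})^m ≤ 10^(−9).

m = 152

n=45: λ(B_J) = 1 − λ(A)/2 = cos(kπ/46); k=1 gives ρ_J = 0.9976688.
√(1−ρ_J²) = |sin(π/46)| = 0.0682424
ω* = 2/(1+0.0682424) = 1.8722342
[ρ_SOR] ω* − 1 = 0.8722342.
Need (0.8722342)^m ≤ 10^(−9): m ≥ 9·ln10/|ln 0.8722342| = 20.7233/0.136697 = 151.600 ⇒ m = 152.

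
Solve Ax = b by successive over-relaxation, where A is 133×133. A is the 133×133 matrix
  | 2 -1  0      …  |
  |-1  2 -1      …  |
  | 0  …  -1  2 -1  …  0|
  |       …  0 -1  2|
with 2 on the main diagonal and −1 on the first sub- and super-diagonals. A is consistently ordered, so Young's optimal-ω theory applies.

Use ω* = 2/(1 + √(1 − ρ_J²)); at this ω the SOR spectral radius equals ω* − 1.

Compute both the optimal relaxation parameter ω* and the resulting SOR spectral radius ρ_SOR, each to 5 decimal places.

ω* = 1.95419, ρ_SOR = 0.95419

spectrum of D⁻¹(L+U) = {cos(kπ/134) : 1≤k≤133}; ρ_J = cos(π/134) = 0.99973.
√(1−ρ_J²) = |sin(π/134)| = 0.023443
ω* = 2/(1 + 0.023443) = 2/1.023443 = 1.95419.
ρ(B_{ω*}) = ω*−1 = 0.95419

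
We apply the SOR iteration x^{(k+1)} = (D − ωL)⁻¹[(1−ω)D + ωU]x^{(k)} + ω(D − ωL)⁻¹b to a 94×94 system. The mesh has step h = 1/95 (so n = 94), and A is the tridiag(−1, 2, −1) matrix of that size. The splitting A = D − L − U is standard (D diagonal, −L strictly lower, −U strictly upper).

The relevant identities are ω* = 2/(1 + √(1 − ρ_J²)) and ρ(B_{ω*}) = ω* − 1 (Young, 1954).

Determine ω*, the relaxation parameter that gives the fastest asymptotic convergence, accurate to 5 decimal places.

B_J for the 94×94 system has eigenvalues cos(kπ/95); ρ_J = cos(π/95) = 0.99945.
1 − cos²(π/95) = sin²(π/95) ⇒ √(1−ρ_J²) = sin(π/95) = 0.033063.
Young: ω* = 2/(1+√(1−ρ_J²)) = 2/(1+0.033063) = 2/1.033063 = 1.93599.
ρ_SOR = ω* − 1 = 1.93599 − 1 = 0.93599.

ω* = 1.93599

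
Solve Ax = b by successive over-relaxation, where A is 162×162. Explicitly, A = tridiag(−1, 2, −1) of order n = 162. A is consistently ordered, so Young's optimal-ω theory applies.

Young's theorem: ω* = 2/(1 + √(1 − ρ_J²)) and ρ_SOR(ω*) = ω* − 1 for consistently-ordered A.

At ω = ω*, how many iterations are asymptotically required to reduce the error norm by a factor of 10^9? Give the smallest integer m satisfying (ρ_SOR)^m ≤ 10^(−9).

m = 538

With n=162, ρ(Jacobi) = cos(π/163) = 0.9998143.
root = sin(π/163) = 0.0192724  (since 1−cos² = sin²).
ω* = 2 / (1 + 0.0192724) = 2 / 1.0192724 ≈ 1.9621840.
At ω = 1.9621840 every |λ(B_ω)| = ω−1, so ρ_SOR = 0.9621840.
ρ_SOR^m ≤ 10^(−9) ⇔ m ≥ 9·ln10/(−ln 0.9621840) = 20.7233/0.0385496 = 537.575; m = ⌈537.575⌉ = 538.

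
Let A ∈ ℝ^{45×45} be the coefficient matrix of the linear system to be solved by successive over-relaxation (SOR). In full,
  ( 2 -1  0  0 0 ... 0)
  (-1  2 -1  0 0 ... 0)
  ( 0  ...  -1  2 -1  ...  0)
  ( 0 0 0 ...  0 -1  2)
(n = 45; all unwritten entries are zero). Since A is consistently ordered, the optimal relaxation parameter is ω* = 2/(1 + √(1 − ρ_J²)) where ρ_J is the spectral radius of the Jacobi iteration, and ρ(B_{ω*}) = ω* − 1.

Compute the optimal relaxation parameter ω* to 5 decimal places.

½·tridiag(1,0,1) at n=45: λ_k = cos(kπ/46); max |λ| at k=1 ⇒ ρ_J = cos(π/46) ≈ 0.99767.
√(1−ρ_J²) simplifies to sin(π/46) = 0.068242.
ω* = 2 / (1 + 0.068242) = 2 / 1.068242 ≈ 1.87223.
Hence ρ(B_{ω*}) = 1.87223 − 1 = 0.87223.

ω* = 1.87223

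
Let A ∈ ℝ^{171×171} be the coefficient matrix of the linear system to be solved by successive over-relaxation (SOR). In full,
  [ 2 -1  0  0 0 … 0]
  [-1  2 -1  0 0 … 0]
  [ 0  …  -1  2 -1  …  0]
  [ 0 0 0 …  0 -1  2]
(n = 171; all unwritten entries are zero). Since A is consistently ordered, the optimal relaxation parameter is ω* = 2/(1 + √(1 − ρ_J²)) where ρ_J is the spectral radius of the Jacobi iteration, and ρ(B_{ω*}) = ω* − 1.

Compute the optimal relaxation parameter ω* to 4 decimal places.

ω* = 1.9641

B_J for the 171×171 system has eigenvalues cos(kπ/172); ρ_J = cos(π/172) = 0.9998.
√(1 − cos²(π/172)) = sin(π/172) ≈ 0.01826.
ω* = 2/(1+0.01826) = 1.9641
At ω = 1.9641 every |λ(B_ω)| = ω−1, so ρ_SOR = 0.9641.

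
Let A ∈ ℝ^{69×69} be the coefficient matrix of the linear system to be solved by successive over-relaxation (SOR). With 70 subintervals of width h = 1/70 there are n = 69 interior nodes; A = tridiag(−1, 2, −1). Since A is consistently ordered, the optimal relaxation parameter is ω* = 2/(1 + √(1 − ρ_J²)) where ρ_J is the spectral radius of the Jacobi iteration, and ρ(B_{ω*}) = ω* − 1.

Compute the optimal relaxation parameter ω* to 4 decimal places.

B_J for the 69×69 system has eigenvalues cos(kπ/70); ρ_J = cos(π/70) = 0.9990.
√(1 − cos²(π/70)) = sin(π/70) ≈ 0.04486.
Then 2/(1+√(1−ρ_J²)) = 2/(1+0.04486); ω* = 2/1.04486 = 1.9141.
ρ_SOR = ω* − 1 ≈ 0.9141.

ω* = 1.9141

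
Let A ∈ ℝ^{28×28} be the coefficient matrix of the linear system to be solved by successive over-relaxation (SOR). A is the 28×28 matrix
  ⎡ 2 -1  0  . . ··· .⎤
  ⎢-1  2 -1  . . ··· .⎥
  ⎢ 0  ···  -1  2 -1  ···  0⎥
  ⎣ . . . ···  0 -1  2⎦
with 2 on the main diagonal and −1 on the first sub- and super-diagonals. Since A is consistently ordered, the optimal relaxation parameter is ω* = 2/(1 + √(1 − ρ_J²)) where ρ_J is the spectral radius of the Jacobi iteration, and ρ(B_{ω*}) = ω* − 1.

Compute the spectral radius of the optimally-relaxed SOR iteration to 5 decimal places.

[ρ_J] n=28: ρ(B_J) = cos(π/(n+1)) = cos(π/29) = 0.99414.
√(1 − cos²(π/29)) = sin(π/29) ≈ 0.108119.
ω* = 2/(1+0.108119) = 1.80486
ρ_SOR = ω* − 1 ≈ 0.80486.

ρ_SOR = 0.80486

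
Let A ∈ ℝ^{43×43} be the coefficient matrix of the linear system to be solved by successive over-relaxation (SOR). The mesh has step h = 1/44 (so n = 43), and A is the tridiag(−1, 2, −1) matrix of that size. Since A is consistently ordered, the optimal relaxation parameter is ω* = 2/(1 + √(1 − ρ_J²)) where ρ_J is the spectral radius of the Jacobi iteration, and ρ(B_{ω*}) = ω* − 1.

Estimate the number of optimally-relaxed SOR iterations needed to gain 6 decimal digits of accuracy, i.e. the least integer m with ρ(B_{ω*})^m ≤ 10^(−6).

m = 97

With n=43, ρ(Jacobi) = cos(π/44) = 0.9974521.
root = sin(π/44) = 0.0713392  (since 1−cos² = sin²).
Then 2/(1+√(1−ρ_J²)) = 2/(1+0.0713392); ω* = 2/1.0713392 = 1.8668224.
At ω = 1.8668224 every |λ(B_ω)| = ω−1, so ρ_SOR = 0.8668224.
m ≥ 6·ln10 / (−ln 0.8668224) = 96.665; smallest integer m = 97.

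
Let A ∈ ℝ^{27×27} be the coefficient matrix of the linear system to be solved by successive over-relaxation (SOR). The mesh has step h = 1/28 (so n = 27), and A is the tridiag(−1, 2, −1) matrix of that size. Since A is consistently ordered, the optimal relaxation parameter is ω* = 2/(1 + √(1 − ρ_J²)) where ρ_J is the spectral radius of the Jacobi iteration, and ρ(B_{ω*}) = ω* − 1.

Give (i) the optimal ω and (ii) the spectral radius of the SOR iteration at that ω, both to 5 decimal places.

ω* = 1.79862, ρ_SOR = 0.79862

[ρ_J] n=27: ρ(B_J) = cos(π/(n+1)) = cos(π/28) = 0.99371.
√(1−ρ_J²) = |sin(π/28)| = 0.111964
ω* = 2/(1 + 0.111964) = 2/1.111964 = 1.79862.
and ρ(B_{ω*}) = 1.79862 − 1 = 0.79862.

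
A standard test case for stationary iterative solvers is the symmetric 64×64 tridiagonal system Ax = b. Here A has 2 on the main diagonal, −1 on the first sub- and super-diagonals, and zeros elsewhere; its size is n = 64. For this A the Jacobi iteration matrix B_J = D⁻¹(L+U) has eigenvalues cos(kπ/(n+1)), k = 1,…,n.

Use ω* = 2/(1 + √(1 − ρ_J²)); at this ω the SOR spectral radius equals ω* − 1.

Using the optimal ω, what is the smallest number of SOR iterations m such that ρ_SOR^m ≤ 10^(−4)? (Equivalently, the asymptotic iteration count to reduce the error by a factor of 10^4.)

n=64: λ(B_J) = 1 − λ(A)/2 = cos(kπ/65); k=1 gives ρ_J = 0.9988322.
√(1−ρ_J²) = |sin(π/65)| = 0.0483134
ω* = 2/(1+0.0483134) = 1.9078264
ρ_SOR = ω* − 1 = 1.9078264 − 1 = 0.9078264.
4·ln10 = 9.21034; −ln(0.9078264) = 0.0967021; m = ⌈9.21034/0.0967021⌉ = ⌈95.244⌉ = 96.

m = 96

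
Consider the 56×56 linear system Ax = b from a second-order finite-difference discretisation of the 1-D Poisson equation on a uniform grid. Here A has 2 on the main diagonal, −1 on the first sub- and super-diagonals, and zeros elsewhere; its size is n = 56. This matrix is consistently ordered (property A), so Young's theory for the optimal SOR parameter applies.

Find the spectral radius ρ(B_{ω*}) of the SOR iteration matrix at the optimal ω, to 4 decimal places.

ρ_SOR = 0.8956

With n=56, ρ(Jacobi) = cos(π/57) = 0.9985.
1 − cos²(π/57) = sin²(π/57) ⇒ √(1−ρ_J²) = sin(π/57) = 0.05509.
ω* = 2/(1+0.05509) = 1.8956
At ω = 1.8956 every |λ(B_ω)| = ω−1, so ρ_SOR = 0.8956.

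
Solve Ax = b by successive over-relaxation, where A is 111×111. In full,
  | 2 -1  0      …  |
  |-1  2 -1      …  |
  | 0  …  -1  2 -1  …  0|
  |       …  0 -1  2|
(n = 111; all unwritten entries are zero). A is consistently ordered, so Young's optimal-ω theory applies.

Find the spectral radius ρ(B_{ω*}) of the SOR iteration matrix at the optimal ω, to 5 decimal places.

B_J for the 111×111 system has eigenvalues cos(kπ/112); ρ_J = cos(π/112) = 0.99961.
√(1−ρ_J²) simplifies to sin(π/112) = 0.028046.
Then 2/(1+√(1−ρ_J²)) = 2/(1+0.028046); ω* = 2/1.028046 = 1.94544.
[ρ_SOR] ω* − 1 = 0.94544.

ρ_SOR = 0.94544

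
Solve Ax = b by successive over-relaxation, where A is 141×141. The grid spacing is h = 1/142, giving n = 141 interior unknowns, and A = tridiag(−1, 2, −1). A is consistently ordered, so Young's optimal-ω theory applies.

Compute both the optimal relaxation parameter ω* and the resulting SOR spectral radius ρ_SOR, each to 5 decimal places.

spectrum of D⁻¹(L+U) = {cos(kπ/142) : 1≤k≤141}; ρ_J = cos(π/142) = 0.99976.
√(1 − cos²(π/142)) = sin(π/142) ≈ 0.022122.
So ω* = 2/1.022122 = 1.95671 (Young).
Hence ρ(B_{ω*}) = 1.95671 − 1 = 0.95671.

ω* = 1.95671, ρ_SOR = 0.95671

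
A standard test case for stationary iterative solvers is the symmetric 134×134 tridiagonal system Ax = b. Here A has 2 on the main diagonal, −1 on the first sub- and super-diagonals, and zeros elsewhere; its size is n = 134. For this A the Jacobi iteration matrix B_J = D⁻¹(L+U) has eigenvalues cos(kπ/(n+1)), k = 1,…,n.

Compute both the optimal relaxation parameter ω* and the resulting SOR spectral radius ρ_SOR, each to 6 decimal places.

ω* = 1.954520, ρ_SOR = 0.954520

n=134: λ(B_J) = 1 − λ(A)/2 = cos(kπ/135); k=1 gives ρ_J = 0.999729.
√(1−ρ_J²) simplifies to sin(π/135) = 0.0232690.
ω* = 2 / (1 + 0.0232690) = 2 / 1.0232690 ≈ 1.954520.
ρ(B_{ω*}) = ω*−1 = 0.954520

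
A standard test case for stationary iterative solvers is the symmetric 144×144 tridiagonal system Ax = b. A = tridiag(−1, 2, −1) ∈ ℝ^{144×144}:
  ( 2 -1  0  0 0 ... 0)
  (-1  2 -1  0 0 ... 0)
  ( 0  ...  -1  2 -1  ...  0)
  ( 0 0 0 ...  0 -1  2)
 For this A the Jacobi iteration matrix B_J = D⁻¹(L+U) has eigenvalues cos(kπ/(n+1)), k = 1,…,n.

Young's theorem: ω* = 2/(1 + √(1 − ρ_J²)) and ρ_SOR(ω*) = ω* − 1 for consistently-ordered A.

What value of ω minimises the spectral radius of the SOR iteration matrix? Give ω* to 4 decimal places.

ρ_J = max_k |cos(kπ/145)| = cos(π/145) = 0.9998
1 − cos²(π/145) = sin²(π/145) ⇒ √(1−ρ_J²) = sin(π/145) = 0.02166.
ω* = 2/(1 + 0.02166) = 2/1.02166 = 1.9576.
Hence ρ(B_{ω*}) = 1.9576 − 1 = 0.9576.

ω* = 1.9576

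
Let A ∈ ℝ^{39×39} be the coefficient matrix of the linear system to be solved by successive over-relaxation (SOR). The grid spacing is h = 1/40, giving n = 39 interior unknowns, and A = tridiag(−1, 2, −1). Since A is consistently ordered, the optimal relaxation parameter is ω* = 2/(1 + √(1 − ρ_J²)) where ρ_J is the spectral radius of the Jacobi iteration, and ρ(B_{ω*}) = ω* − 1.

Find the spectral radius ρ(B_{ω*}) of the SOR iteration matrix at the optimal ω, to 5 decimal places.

ρ_SOR = 0.85450

spectrum of D⁻¹(L+U) = {cos(kπ/40) : 1≤k≤39}; ρ_J = cos(π/40) = 0.99692.
1 − cos²(π/40) = sin²(π/40) ⇒ √(1−ρ_J²) = sin(π/40) = 0.078459.
ω* = 2/(1+0.078459) = 1.85450
and ρ(B_{ω*}) = 1.85450 − 1 = 0.85450.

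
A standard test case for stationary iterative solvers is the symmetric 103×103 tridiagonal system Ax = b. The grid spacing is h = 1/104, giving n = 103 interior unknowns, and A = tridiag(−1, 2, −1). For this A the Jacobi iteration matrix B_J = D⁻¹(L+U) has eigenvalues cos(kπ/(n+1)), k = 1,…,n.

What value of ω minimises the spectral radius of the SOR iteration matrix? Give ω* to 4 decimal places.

B_J for the 103×103 system has eigenvalues cos(kπ/104); ρ_J = cos(π/104) = 0.9995.
1 − cos²(π/104) = sin²(π/104) ⇒ √(1−ρ_J²) = sin(π/104) = 0.03020.
So ω* = 2/1.03020 = 1.9414 (Young).
and ρ(B_{ω*}) = 1.9414 − 1 = 0.9414.

ω* = 1.9414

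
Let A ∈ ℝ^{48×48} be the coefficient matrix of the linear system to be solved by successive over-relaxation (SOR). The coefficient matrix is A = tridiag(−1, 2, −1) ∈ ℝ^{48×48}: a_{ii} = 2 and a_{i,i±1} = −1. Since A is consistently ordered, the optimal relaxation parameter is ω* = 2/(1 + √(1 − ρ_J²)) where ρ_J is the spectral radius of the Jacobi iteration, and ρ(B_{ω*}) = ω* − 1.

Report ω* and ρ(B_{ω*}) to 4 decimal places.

ω* = 1.8796, ρ_SOR = 0.8796

spectrum of D⁻¹(L+U) = {cos(kπ/49) : 1≤k≤48}; ρ_J = cos(π/49) = 0.9979.
√(1 − cos²(π/49)) = sin(π/49) ≈ 0.06407.
ω* = 2/(1+0.06407) = 1.8796
At ω = 1.8796 every |λ(B_ω)| = ω−1, so ρ_SOR = 0.8796.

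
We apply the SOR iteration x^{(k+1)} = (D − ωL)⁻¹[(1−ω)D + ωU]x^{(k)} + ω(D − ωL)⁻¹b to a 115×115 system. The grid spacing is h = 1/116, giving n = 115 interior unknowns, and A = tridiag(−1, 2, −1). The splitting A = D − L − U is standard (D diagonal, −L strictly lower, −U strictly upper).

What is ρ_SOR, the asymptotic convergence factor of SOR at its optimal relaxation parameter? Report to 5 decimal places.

ρ_J = max_k |cos(kπ/116)| = cos(π/116) = 0.99963
√(1 − cos²(π/116)) = sin(π/116) ≈ 0.027079.
[ω*] 2 ÷ (1 + 0.027079) = 2 ÷ 1.027079 = 1.94727.
ρ_SOR = ω* − 1 ≈ 0.94727.

ρ_SOR = 0.94727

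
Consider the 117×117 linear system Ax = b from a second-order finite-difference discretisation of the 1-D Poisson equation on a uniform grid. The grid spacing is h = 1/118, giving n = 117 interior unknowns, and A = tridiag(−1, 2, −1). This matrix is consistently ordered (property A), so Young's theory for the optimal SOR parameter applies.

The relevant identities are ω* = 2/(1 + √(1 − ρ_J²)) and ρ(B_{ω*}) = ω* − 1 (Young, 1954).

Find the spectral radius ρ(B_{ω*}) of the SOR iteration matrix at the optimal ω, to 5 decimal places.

ρ_SOR = 0.94814

With n=117, ρ(Jacobi) = cos(π/118) = 0.99965.
√(1−ρ_J²) simplifies to sin(π/118) = 0.026621.
ω* = 2 / (1 + 0.026621) = 2 / 1.026621 ≈ 1.94814.
[ρ_SOR] ω* − 1 = 0.94814.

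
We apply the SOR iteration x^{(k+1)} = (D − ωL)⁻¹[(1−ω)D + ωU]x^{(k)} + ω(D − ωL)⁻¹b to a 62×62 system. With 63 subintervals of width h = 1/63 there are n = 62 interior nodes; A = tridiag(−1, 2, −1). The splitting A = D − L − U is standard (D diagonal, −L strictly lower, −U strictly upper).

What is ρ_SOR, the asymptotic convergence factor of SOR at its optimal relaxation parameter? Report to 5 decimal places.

ρ_J = max_k |cos(kπ/63)| = cos(π/63) = 0.99876
root = sin(π/63) = 0.049846  (since 1−cos² = sin²).
Young: ω* = 2/(1+√(1−ρ_J²)) = 2/(1+0.049846) = 2/1.049846 = 1.90504.
[ρ_SOR] ω* − 1 = 0.90504.

ρ_SOR = 0.90504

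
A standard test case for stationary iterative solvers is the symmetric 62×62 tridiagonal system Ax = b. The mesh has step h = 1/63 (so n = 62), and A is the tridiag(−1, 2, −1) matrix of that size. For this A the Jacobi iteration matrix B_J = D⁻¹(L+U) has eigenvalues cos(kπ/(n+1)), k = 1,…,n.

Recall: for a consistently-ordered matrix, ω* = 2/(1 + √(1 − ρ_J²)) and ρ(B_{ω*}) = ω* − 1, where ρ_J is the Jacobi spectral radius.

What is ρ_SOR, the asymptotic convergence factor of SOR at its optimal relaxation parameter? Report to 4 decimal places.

B_J for the 62×62 system has eigenvalues cos(kπ/63); ρ_J = cos(π/63) = 0.9988.
1 − cos²(π/63) = sin²(π/63) ⇒ √(1−ρ_J²) = sin(π/63) = 0.04985.
[ω*] 2 ÷ (1 + 0.04985) = 2 ÷ 1.04985 = 1.9050.
At ω = 1.9050 every |λ(B_ω)| = ω−1, so ρ_SOR = 0.9050.

ρ_SOR = 0.9050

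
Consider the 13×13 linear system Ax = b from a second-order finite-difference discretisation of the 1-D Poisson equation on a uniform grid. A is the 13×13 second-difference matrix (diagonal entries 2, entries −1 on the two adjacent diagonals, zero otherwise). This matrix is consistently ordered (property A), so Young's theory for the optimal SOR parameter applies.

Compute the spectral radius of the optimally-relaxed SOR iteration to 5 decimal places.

ρ_SOR = 0.63596

½·tridiag(1,0,1) at n=13: λ_k = cos(kπ/14); max |λ| at k=1 ⇒ ρ_J = cos(π/14) ≈ 0.97493.
1 − cos²(π/14) = sin²(π/14) ⇒ √(1−ρ_J²) = sin(π/14) = 0.222521.
ω* = 2/(1 + 0.222521) = 2/1.222521 = 1.63596.
At ω = 1.63596 every |λ(B_ω)| = ω−1, so ρ_SOR = 0.63596.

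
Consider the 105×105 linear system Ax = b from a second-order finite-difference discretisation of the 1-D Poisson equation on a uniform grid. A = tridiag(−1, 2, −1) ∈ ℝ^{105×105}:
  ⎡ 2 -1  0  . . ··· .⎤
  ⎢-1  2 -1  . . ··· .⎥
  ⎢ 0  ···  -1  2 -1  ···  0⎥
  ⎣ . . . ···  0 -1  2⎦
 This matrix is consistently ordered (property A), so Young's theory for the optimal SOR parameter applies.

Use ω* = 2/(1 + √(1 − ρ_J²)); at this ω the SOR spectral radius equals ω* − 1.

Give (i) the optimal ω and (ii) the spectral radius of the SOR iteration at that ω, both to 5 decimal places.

ω* = 1.94244, ρ_SOR = 0.94244

B_J for the 105×105 system has eigenvalues cos(kπ/106); ρ_J = cos(π/106) = 0.99956.
1 − cos²(π/106) = sin²(π/106) ⇒ √(1−ρ_J²) = sin(π/106) = 0.029633.
So ω* = 2/1.029633 = 1.94244 (Young).
Hence ρ(B_{ω*}) = 1.94244 − 1 = 0.94244.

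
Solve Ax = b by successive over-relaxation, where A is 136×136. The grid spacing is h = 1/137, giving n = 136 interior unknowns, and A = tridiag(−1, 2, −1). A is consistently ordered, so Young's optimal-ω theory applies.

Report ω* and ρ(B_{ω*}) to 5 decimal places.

ρ_J = max_k |cos(kπ/137)| = cos(π/137) = 0.99974
√(1−ρ_J²) = |sin(π/137)| = 0.022929
[ω*] 2 ÷ (1 + 0.022929) = 2 ÷ 1.022929 = 1.95517.
Hence ρ(B_{ω*}) = 1.95517 − 1 = 0.95517.

ω* = 1.95517, ρ_SOR = 0.95517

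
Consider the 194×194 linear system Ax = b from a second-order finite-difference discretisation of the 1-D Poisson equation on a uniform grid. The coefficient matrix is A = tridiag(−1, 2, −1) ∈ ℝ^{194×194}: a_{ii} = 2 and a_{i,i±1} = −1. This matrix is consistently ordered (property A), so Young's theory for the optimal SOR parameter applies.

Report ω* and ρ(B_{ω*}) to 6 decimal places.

ω* = 1.968291, ρ_SOR = 0.968291

spectrum of D⁻¹(L+U) = {cos(kπ/195) : 1≤k≤194}; ρ_J = cos(π/195) = 0.999870.
√(1 − cos²(π/195)) = sin(π/195) ≈ 0.0161100.
[ω*] 2 ÷ (1 + 0.0161100) = 2 ÷ 1.0161100 = 1.968291.
Hence ρ(B_{ω*}) = 1.968291 − 1 = 0.968291.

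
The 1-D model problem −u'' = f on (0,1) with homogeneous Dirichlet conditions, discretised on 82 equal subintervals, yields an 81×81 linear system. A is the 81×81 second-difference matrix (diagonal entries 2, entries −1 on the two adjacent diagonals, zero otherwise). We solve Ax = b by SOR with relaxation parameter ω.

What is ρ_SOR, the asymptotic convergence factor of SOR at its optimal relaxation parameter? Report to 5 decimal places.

B_J for the 81×81 system has eigenvalues cos(kπ/82); ρ_J = cos(π/82) = 0.99927.
√(1 − cos²(π/82)) = sin(π/82) ≈ 0.038303.
ω* = 2 / (1 + 0.038303) = 2 / 1.038303 ≈ 1.92622.
and ρ(B_{ω*}) = 1.92622 − 1 = 0.92622.

ρ_SOR = 0.92622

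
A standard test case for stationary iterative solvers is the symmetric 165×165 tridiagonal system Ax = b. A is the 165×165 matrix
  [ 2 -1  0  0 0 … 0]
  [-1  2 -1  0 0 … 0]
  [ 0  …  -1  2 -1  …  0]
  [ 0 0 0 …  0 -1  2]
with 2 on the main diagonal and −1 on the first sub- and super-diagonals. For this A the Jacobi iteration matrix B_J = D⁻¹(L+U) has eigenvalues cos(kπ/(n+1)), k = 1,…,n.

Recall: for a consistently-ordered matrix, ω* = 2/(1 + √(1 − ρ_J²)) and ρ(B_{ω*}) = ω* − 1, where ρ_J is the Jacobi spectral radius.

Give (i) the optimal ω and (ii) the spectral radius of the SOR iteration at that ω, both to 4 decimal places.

n=165: λ(B_J) = 1 − λ(A)/2 = cos(kπ/166); k=1 gives ρ_J = 0.9998.
√(1−ρ_J²) = |sin(π/166)| = 0.01892
So ω* = 2/1.01892 = 1.9629 (Young).
and ρ(B_{ω*}) = 1.9629 − 1 = 0.9629.

ω* = 1.9629, ρ_SOR = 0.9629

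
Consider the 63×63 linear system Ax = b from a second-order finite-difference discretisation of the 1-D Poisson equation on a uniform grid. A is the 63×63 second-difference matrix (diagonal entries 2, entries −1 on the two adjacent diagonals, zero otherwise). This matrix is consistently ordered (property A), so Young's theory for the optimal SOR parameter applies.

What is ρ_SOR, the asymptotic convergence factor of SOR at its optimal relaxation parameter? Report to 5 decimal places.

ρ_SOR = 0.90645

B_J for the 63×63 system has eigenvalues cos(kπ/64); ρ_J = cos(π/64) = 0.99880.
√(1−ρ_J²) = |sin(π/64)| = 0.049068
Then 2/(1+√(1−ρ_J²)) = 2/(1+0.049068); ω* = 2/1.049068 = 1.90645.
ρ(B_{ω*}) = ω*−1 = 0.90645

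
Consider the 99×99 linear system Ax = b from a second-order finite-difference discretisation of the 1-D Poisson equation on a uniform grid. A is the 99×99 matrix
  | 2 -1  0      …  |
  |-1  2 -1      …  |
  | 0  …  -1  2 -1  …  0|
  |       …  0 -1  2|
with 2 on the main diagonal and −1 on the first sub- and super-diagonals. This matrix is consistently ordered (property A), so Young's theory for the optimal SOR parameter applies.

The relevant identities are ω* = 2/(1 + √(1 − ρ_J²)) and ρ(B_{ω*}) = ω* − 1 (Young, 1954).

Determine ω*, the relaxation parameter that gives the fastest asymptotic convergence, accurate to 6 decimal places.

With n=99, ρ(Jacobi) = cos(π/100) = 0.999507.
1 − cos²(π/100) = sin²(π/100) ⇒ √(1−ρ_J²) = sin(π/100) = 0.0314108.
Young: ω* = 2/(1+√(1−ρ_J²)) = 2/(1+0.0314108) = 2/1.0314108 = 1.939092.
[ρ_SOR] ω* − 1 = 0.939092.

ω* = 1.939092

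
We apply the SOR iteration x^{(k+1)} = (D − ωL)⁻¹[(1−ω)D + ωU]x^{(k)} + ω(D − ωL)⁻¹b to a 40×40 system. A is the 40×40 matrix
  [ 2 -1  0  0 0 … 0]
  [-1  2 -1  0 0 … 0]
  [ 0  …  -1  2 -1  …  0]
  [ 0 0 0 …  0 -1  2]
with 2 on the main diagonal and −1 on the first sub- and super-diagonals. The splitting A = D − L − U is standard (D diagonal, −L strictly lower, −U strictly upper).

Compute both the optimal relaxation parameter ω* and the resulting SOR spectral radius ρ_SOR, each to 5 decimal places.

ω* = 1.85779, ρ_SOR = 0.85779

[ρ_J] n=40: ρ(B_J) = cos(π/(n+1)) = cos(π/41) = 0.99707.
√(1−ρ_J²) = |sin(π/41)| = 0.076549
So ω* = 2/1.076549 = 1.85779 (Young).
Hence ρ(B_{ω*}) = 1.85779 − 1 = 0.85779.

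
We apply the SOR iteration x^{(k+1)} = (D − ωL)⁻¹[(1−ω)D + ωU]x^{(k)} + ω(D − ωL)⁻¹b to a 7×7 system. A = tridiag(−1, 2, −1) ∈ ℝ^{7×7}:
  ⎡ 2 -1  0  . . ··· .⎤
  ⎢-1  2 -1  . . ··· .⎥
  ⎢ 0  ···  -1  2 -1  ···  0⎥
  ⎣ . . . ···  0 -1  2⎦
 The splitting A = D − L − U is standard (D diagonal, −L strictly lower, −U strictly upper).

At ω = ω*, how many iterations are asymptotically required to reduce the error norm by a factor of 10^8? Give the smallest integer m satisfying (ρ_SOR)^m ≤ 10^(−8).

m = 23

½·tridiag(1,0,1) at n=7: λ_k = cos(kπ/8); max |λ| at k=1 ⇒ ρ_J = cos(π/8) ≈ 0.9238795.
√(1−ρ_J²) = |sin(π/8)| = 0.3826834
ω* = 2 / (1 + 0.3826834) = 2 / 1.3826834 ≈ 1.4464627.
ρ_SOR = ω* − 1 = 1.4464627 − 1 = 0.4464627.
8·ln10 = 18.4207; −ln(0.4464627) = 0.806399; m = ⌈18.4207/0.806399⌉ = ⌈22.843⌉ = 23.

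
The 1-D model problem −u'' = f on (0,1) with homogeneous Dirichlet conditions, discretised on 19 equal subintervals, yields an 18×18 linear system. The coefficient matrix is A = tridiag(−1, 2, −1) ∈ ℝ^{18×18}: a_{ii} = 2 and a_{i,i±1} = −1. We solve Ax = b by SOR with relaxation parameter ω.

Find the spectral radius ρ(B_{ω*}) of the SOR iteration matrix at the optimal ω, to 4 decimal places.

[ρ_J] n=18: ρ(B_J) = cos(π/(n+1)) = cos(π/19) = 0.9864.
√(1−ρ_J²) simplifies to sin(π/19) = 0.16459.
[ω*] 2 ÷ (1 + 0.16459) = 2 ÷ 1.16459 = 1.7173.
ρ_SOR = ω* − 1 ≈ 0.7173.

ρ_SOR = 0.7173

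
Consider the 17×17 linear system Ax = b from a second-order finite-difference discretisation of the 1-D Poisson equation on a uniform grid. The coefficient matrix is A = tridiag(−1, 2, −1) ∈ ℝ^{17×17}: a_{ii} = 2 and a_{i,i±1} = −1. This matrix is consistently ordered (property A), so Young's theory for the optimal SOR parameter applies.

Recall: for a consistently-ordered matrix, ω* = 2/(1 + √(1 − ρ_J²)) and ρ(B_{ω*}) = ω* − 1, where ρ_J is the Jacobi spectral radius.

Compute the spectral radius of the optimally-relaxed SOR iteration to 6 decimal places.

½·tridiag(1,0,1) at n=17: λ_k = cos(kπ/18); max |λ| at k=1 ⇒ ρ_J = cos(π/18) ≈ 0.984808.
√(1−ρ_J²) simplifies to sin(π/18) = 0.1736482.
So ω* = 2/1.1736482 = 1.704088 (Young).
ρ_SOR = ω* − 1 = 1.704088 − 1 = 0.704088.

ρ_SOR = 0.704088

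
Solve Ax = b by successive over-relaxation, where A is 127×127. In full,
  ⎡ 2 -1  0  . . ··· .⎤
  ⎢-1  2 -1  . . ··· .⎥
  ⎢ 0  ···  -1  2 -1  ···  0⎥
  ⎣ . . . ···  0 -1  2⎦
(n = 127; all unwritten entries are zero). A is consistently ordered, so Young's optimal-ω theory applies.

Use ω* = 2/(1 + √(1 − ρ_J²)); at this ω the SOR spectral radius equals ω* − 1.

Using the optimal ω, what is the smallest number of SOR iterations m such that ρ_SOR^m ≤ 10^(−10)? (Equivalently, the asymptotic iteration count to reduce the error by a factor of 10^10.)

m = 470

With n=127, ρ(Jacobi) = cos(π/128) = 0.9996988.
1 − cos²(π/128) = sin²(π/128) ⇒ √(1−ρ_J²) = sin(π/128) = 0.0245412.
Young: ω* = 2/(1+√(1−ρ_J²)) = 2/(1+0.0245412) = 2/1.0245412 = 1.9520933.
and ρ(B_{ω*}) = 1.9520933 − 1 = 0.9520933.
For 10 digits: m = 10·ln10 / (−ln 0.9520933) = 23.0259/0.0490922 = 469.034; round up → m = 470.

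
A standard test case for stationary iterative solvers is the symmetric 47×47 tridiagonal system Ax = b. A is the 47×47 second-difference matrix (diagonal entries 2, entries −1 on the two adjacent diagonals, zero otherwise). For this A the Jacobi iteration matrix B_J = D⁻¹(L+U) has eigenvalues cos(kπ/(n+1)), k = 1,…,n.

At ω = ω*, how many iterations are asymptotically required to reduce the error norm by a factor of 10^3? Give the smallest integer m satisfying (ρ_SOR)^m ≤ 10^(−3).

m = 53

[ρ_J] n=47: ρ(B_J) = cos(π/(n+1)) = cos(π/48) = 0.9978589.
1 − cos²(π/48) = sin²(π/48) ⇒ √(1−ρ_J²) = sin(π/48) = 0.0654031.
Young: ω* = 2/(1+√(1−ρ_J²)) = 2/(1+0.0654031) = 2/1.0654031 = 1.8772237.
[ρ_SOR] ω* − 1 = 0.8772237.
ρ_SOR^m ≤ 10^(−3) ⇔ m ≥ 3·ln10/(−ln 0.8772237) = 6.90776/0.130993 = 52.734; m = ⌈52.734⌉ = 53.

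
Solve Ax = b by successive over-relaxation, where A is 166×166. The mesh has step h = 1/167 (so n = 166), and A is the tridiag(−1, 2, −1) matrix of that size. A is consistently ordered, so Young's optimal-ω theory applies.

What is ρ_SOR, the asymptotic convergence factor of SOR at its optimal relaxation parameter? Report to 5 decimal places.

[ρ_J] n=166: ρ(B_J) = cos(π/(n+1)) = cos(π/167) = 0.99982.
root = sin(π/167) = 0.018811  (since 1−cos² = sin²).
[ω*] 2 ÷ (1 + 0.018811) = 2 ÷ 1.018811 = 1.96307.
and ρ(B_{ω*}) = 1.96307 − 1 = 0.96307.

ρ_SOR = 0.96307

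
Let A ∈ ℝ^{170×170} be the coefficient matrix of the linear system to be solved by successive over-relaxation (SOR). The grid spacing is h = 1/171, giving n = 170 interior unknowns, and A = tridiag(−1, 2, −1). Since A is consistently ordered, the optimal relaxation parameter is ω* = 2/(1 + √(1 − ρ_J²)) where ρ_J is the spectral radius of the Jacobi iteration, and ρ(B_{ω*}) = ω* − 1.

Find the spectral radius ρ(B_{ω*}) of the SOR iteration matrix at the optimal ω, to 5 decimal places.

½·tridiag(1,0,1) at n=170: λ_k = cos(kπ/171); max |λ| at k=1 ⇒ ρ_J = cos(π/171) ≈ 0.99983.
√(1−ρ_J²) = |sin(π/171)| = 0.018371
So ω* = 2/1.018371 = 1.96392 (Young).
ρ_SOR = ω* − 1 ≈ 0.96392.

ρ_SOR = 0.96392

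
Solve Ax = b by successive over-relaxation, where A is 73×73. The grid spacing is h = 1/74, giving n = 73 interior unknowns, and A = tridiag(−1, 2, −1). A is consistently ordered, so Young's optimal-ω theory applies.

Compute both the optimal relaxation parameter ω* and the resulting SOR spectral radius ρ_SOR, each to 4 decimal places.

½·tridiag(1,0,1) at n=73: λ_k = cos(kπ/74); max |λ| at k=1 ⇒ ρ_J = cos(π/74) ≈ 0.9991.
root = sin(π/74) = 0.04244  (since 1−cos² = sin²).
Young: ω* = 2/(1+√(1−ρ_J²)) = 2/(1+0.04244) = 2/1.04244 = 1.9186.
Hence ρ(B_{ω*}) = 1.9186 − 1 = 0.9186.

ω* = 1.9186, ρ_SOR = 0.9186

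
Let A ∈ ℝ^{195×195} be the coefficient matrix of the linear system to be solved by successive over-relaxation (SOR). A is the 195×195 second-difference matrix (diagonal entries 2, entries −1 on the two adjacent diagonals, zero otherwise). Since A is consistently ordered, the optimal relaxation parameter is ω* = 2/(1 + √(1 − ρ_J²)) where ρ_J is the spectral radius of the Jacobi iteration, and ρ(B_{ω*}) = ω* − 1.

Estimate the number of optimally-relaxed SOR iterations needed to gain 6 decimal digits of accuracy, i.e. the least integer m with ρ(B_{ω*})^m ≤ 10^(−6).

m = 431

ρ_J = max_k |cos(kπ/196)| = cos(π/196) = 0.9998715
√(1−ρ_J²) = |sin(π/196)| = 0.0160278
ω* = 2/(1+0.0160278) = 1.9684501
ρ_SOR = ω* − 1 = 1.9684501 − 1 = 0.9684501.
ρ_SOR^m ≤ 10^(−6) ⇔ m ≥ 6·ln10/(−ln 0.9684501) = 13.8155/0.0320583 = 430.949; m = ⌈430.949⌉ = 431.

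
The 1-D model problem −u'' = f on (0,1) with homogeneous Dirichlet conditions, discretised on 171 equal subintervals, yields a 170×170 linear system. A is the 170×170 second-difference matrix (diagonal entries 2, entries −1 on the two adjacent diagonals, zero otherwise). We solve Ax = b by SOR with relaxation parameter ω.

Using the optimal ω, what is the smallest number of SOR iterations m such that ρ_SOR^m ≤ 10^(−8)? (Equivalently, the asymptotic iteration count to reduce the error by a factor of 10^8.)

m = 502

With n=170, ρ(Jacobi) = cos(π/171) = 0.9998312.
1 − cos²(π/171) = sin²(π/171) ⇒ √(1−ρ_J²) = sin(π/171) = 0.0183709.
Young: ω* = 2/(1+√(1−ρ_J²)) = 2/(1+0.0183709) = 2/1.0183709 = 1.9639210.
Hence ρ(B_{ω*}) = 1.9639210 − 1 = 0.9639210.
ρ_SOR^m ≤ 10^(−8) ⇔ m ≥ 8·ln10/(−ln 0.9639210) = 18.4207/0.0367459 = 501.299; m = ⌈501.299⌉ = 502.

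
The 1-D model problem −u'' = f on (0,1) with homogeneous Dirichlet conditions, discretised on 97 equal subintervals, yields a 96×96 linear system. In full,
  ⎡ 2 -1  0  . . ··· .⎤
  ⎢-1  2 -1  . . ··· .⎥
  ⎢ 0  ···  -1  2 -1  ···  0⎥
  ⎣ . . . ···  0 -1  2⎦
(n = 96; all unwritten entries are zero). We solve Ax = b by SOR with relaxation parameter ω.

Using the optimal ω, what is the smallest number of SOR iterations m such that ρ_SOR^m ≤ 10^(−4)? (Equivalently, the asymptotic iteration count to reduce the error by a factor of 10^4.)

m = 143

spectrum of D⁻¹(L+U) = {cos(kπ/97) : 1≤k≤96}; ρ_J = cos(π/97) = 0.9994756.
√(1 − cos²(π/97)) = sin(π/97) ≈ 0.0323819.
Young: ω* = 2/(1+√(1−ρ_J²)) = 2/(1+0.0323819) = 2/1.0323819 = 1.9372676.
ρ(B_{ω*}) = ω*−1 = 0.9372676
Need (0.9372676)^m ≤ 10^(−4): m ≥ 4·ln10/|ln 0.9372676| = 9.21034/0.0647864 = 142.165 ⇒ m = 143.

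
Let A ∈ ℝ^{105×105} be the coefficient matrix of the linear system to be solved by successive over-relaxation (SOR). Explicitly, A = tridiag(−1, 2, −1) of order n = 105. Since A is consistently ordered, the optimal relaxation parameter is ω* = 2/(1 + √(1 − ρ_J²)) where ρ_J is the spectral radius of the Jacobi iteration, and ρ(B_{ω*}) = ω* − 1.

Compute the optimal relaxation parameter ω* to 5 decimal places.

ω* = 1.94244

spectrum of D⁻¹(L+U) = {cos(kπ/106) : 1≤k≤105}; ρ_J = cos(π/106) = 0.99956.
√(1−ρ_J²) simplifies to sin(π/106) = 0.029633.
ω* = 2 / (1 + 0.029633) = 2 / 1.029633 ≈ 1.94244.
and ρ(B_{ω*}) = 1.94244 − 1 = 0.94244.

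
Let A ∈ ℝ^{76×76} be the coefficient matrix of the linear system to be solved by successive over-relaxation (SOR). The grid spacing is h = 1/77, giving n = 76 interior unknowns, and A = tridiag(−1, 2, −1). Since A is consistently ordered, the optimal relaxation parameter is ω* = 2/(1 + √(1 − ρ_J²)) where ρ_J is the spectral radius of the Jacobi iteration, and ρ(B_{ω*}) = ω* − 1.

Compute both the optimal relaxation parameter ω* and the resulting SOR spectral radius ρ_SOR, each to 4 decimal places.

ω* = 1.9216, ρ_SOR = 0.9216

ρ_J = max_k |cos(kπ/77)| = cos(π/77) = 0.9992
√(1−ρ_J²) simplifies to sin(π/77) = 0.04079.
Young: ω* = 2/(1+√(1−ρ_J²)) = 2/(1+0.04079) = 2/1.04079 = 1.9216.
ρ_SOR = ω* − 1 ≈ 0.9216.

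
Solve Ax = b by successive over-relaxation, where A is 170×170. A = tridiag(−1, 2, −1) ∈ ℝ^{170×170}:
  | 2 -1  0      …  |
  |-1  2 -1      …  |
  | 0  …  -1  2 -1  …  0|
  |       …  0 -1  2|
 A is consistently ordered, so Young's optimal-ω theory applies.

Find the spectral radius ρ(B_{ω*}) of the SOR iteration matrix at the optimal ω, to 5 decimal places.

ρ_SOR = 0.96392

spectrum of D⁻¹(L+U) = {cos(kπ/171) : 1≤k≤170}; ρ_J = cos(π/171) = 0.99983.
√(1 − cos²(π/171)) = sin(π/171) ≈ 0.018371.
Then 2/(1+√(1−ρ_J²)) = 2/(1+0.018371); ω* = 2/1.018371 = 1.96392.
At ω = 1.96392 every |λ(B_ω)| = ω−1, so ρ_SOR = 0.96392.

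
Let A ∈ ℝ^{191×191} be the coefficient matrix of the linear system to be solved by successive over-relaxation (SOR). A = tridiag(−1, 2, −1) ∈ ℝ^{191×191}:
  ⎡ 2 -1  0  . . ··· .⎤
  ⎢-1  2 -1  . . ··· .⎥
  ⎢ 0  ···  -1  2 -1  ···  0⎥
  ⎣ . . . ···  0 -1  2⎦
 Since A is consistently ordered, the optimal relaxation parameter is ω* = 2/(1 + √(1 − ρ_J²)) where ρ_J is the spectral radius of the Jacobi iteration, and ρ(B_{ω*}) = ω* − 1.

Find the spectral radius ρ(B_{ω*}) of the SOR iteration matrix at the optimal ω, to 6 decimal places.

B_J for the 191×191 system has eigenvalues cos(kπ/192); ρ_J = cos(π/192) = 0.999866.
√(1 − cos²(π/192)) = sin(π/192) ≈ 0.0163617.
ω* = 2 / (1 + 0.0163617) = 2 / 1.0163617 ≈ 1.967803.
Hence ρ(B_{ω*}) = 1.967803 − 1 = 0.967803.

ρ_SOR = 0.967803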